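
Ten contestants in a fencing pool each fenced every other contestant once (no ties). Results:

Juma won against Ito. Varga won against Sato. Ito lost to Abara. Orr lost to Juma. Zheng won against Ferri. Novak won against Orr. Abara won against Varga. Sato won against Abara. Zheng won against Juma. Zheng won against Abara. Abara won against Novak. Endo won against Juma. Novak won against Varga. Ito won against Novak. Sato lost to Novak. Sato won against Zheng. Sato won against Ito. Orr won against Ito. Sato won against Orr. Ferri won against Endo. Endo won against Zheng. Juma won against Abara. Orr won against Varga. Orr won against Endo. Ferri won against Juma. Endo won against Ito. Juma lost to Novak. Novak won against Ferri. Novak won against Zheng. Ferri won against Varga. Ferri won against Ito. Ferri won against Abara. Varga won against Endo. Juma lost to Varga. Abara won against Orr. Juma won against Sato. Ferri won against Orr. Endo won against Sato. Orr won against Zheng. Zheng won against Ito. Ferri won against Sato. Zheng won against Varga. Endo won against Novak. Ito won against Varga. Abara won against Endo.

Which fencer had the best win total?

Win totals: Zheng 5, Abara 5, Varga 3, Juma 4, Ferri 7, Endo 5, Sato 4, Orr 4, Ito 2, Novak 6.
Ferri leads with 7 wins (next highest: 6).

Ferri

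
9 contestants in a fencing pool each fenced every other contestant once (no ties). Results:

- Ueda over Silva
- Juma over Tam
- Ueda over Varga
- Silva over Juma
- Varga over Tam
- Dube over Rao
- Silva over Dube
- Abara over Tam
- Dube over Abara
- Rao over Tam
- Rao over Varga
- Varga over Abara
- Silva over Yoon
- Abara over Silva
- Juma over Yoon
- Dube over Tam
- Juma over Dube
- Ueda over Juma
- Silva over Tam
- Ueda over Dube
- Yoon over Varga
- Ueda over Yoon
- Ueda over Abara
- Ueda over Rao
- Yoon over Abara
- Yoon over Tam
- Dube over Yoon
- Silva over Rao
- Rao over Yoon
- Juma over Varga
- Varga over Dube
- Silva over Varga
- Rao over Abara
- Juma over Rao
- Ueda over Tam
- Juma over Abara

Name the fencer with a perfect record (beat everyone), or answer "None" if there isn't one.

Ueda has 8 wins out of 8 opponents — a perfect record.

Ueda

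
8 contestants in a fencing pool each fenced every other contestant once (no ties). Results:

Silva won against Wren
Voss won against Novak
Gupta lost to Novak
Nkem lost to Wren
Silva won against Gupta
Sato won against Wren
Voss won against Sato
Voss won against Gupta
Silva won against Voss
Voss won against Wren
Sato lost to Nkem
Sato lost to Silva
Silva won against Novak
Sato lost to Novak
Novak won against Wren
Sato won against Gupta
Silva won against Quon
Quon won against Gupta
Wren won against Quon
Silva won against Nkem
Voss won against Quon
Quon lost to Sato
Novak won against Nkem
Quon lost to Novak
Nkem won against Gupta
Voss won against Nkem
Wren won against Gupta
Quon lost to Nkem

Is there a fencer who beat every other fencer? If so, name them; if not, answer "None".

Silva has 7 wins out of 7 opponents — a perfect record.

Silva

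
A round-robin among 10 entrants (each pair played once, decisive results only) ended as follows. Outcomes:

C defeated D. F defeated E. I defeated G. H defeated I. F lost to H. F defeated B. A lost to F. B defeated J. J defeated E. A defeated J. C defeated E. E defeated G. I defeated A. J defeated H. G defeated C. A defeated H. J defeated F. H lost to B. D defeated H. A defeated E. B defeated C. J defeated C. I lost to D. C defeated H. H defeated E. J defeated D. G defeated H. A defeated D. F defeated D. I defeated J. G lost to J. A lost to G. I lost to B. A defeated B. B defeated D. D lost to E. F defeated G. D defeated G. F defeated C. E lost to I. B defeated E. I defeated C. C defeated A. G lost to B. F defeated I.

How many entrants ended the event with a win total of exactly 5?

Win totals: A 5, B 7, C 4, D 3, E 2, F 7, G 3, H 3, I 5, J 6.
Exactly 5: A, I — 2 entrants.

2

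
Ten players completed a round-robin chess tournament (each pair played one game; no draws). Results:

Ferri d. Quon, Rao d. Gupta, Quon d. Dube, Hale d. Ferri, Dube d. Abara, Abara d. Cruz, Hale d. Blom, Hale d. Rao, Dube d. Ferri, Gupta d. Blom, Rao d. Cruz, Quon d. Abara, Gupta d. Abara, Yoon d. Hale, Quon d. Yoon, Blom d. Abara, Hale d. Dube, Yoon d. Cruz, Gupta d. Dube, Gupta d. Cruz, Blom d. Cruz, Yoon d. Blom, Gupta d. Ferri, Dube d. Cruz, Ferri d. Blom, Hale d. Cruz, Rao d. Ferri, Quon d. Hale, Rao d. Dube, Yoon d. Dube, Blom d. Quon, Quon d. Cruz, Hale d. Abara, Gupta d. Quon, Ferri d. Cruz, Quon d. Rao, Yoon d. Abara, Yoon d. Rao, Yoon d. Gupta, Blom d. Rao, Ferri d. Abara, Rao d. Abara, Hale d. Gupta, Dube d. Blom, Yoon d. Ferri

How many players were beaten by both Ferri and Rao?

2

Ferri beat: Blom, Quon, Abara, Cruz.
Rao beat: Dube, Abara, Ferri, Cruz, Gupta.
Both beat: Abara, Cruz — 2.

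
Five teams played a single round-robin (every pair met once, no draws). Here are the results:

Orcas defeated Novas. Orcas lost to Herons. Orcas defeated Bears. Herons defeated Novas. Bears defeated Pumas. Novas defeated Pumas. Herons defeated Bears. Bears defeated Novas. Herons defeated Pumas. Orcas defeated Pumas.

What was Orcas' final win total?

3

Orcas' results: beat Bears, Novas, Pumas; lost to Herons.
That is 3 wins.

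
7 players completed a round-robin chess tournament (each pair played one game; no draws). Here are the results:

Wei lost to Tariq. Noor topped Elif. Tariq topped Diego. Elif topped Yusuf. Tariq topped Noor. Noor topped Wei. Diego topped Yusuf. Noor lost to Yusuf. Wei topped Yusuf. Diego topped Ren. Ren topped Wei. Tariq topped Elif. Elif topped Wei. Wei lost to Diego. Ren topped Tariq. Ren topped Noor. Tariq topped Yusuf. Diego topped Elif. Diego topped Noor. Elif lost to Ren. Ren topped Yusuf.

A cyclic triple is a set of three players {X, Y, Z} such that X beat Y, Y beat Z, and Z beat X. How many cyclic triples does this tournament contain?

3

Win totals: Elif 2, Tariq 5, Wei 1, Yusuf 1, Noor 2, Diego 5, Ren 5.
A player with w wins dominates both others in C(w,2) triples; summing gives 1 + 10 + 0 + 0 + 1 + 10 + 10 = 32 transitive triples.
Total triples C(7,3) = 35, so cyclic triples = 35 − 32 = 3.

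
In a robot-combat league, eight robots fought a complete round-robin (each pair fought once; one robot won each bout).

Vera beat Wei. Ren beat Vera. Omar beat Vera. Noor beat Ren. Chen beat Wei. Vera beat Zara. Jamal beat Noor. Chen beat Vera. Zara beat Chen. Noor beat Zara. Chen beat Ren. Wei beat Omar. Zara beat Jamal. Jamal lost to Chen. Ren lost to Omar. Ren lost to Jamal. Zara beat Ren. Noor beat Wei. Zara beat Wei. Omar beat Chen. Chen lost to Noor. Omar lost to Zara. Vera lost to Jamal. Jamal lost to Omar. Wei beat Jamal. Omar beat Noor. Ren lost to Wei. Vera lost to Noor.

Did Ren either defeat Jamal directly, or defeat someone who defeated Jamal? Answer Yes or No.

Ren did not beat Jamal directly.
Ren beat Vera, but each of them lost to Jamal. No two-step path.

No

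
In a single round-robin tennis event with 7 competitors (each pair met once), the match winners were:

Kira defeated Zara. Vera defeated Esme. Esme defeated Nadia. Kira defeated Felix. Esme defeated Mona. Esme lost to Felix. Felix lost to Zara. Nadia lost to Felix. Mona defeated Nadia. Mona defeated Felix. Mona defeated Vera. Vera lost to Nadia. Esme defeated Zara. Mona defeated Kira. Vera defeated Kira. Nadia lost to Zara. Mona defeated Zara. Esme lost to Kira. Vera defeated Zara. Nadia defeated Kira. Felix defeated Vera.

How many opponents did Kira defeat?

Kira's results: beat Esme, Zara, Felix; lost to Nadia, Vera, Mona.
That is 3 wins.

3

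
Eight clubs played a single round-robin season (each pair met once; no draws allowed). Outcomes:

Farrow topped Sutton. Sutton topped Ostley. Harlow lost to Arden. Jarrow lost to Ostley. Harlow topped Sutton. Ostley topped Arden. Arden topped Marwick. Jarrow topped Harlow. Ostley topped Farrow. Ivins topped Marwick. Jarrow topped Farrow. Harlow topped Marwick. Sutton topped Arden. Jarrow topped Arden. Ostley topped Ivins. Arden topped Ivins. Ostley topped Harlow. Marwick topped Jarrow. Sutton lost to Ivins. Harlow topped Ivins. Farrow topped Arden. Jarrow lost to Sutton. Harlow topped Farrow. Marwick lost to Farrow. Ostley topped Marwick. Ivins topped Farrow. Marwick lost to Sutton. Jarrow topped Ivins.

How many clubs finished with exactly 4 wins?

Win totals: Arden 3, Ostley 6, Harlow 4, Ivins 3, Marwick 1, Farrow 3, Jarrow 4, Sutton 4.
Exactly 4: Harlow, Jarrow, Sutton — 3 clubs.

3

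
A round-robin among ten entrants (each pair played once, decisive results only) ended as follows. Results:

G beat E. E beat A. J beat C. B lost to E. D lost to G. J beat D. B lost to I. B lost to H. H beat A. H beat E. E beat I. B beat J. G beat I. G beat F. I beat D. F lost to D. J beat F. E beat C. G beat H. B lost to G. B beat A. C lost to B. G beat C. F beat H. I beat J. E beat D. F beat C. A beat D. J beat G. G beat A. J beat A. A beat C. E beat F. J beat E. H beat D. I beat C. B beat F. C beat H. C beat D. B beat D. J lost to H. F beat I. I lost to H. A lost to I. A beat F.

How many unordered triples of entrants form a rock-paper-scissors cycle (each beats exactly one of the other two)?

20

Win totals: A 3, B 5, C 2, D 1, E 6, F 3, G 8, H 6, I 5, J 6.
An entrant with w wins dominates both others in C(w,2) triples; summing gives 3 + 10 + 1 + 0 + 15 + 3 + 28 + 15 + 10 + 15 = 100 transitive triples.
Total triples C(10,3) = 120, so cyclic triples = 120 − 100 = 20.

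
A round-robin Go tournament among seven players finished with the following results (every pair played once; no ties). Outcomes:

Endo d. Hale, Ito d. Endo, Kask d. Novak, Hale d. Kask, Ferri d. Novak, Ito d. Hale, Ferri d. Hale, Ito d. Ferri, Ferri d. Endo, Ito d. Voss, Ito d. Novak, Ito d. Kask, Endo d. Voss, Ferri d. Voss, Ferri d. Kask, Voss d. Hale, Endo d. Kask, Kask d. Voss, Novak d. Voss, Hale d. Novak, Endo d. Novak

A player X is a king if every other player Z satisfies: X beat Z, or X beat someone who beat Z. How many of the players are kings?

1

Ferri cannot reach Ito in two steps.
Kask cannot reach Ferri, Endo, Ito in two steps.
Endo cannot reach Ferri, Ito in two steps.
Hale cannot reach Ferri, Endo, Ito in two steps.
Ito reaches everyone (king).
Novak cannot reach Ferri, Kask, Endo, Ito in two steps.
Voss cannot reach Ferri, Endo, Ito in two steps.
Kings: Ito — 1.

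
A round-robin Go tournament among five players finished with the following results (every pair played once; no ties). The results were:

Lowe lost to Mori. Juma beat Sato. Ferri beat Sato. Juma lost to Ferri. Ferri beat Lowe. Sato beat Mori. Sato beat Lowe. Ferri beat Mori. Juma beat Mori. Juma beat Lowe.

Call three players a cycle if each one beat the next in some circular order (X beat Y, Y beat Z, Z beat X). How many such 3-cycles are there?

Win totals: Sato 2, Ferri 4, Juma 3, Mori 1, Lowe 0.
A player with w wins dominates both others in C(w,2) triples; summing gives 1 + 6 + 3 + 0 + 0 = 10 transitive triples.
Total triples C(5,3) = 10, so cyclic triples = 10 − 10 = 0.

0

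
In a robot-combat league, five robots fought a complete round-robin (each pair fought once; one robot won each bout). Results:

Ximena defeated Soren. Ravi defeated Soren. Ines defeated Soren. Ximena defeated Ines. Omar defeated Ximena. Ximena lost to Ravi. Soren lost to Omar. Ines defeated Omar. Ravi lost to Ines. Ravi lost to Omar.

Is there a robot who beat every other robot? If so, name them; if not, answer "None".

Highest win total is Omar with 3 (out of 4 possible).
Omar lost to Ines, so no robot went undefeated.

None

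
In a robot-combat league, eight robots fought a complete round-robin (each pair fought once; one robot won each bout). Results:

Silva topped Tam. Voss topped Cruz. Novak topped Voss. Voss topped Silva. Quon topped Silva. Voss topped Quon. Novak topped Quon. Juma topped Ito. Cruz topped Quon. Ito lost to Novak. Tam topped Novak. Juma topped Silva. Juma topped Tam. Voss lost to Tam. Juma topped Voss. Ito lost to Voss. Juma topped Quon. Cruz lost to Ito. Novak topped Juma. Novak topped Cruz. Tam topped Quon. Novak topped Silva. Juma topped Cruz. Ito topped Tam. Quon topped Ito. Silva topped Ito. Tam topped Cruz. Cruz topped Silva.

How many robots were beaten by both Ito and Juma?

2

Ito beat: Tam, Cruz.
Juma beat: Quon, Tam, Silva, Cruz, Ito, Voss.
Both beat: Tam, Cruz — 2.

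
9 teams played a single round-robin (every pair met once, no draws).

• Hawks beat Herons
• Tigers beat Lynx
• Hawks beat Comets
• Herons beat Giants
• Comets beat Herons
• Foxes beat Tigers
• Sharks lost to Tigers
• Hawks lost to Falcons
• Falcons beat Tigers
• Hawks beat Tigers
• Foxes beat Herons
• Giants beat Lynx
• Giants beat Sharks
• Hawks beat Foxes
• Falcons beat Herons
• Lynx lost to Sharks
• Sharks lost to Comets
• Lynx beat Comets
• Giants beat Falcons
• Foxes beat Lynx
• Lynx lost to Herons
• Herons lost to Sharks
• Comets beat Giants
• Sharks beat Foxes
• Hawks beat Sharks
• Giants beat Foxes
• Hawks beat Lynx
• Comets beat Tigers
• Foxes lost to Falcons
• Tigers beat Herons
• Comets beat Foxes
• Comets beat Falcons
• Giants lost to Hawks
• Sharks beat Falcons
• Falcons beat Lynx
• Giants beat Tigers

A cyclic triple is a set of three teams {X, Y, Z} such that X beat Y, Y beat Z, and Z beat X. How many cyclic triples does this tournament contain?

Win totals: Hawks 7, Foxes 3, Herons 2, Comets 6, Giants 5, Falcons 5, Sharks 4, Tigers 3, Lynx 1.
A team with w wins dominates both others in C(w,2) triples; summing gives 21 + 3 + 1 + 15 + 10 + 10 + 6 + 3 + 0 = 69 transitive triples.
Total triples C(9,3) = 84, so cyclic triples = 84 − 69 = 15.

15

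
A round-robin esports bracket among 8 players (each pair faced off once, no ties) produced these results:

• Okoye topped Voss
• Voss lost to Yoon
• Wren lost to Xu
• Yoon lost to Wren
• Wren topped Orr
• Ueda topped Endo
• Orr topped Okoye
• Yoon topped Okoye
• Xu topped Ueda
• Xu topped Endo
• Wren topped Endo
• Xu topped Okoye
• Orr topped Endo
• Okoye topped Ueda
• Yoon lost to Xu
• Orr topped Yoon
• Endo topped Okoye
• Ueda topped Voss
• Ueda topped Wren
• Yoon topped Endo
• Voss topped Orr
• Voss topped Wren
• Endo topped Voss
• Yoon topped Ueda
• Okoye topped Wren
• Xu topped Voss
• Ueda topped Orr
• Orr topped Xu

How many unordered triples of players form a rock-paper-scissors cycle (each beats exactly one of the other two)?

15

Win totals: Endo 2, Orr 4, Okoye 3, Yoon 4, Wren 3, Xu 6, Voss 2, Ueda 4.
A player with w wins dominates both others in C(w,2) triples; summing gives 1 + 6 + 3 + 6 + 3 + 15 + 1 + 6 = 41 transitive triples.
Total triples C(8,3) = 56, so cyclic triples = 56 − 41 = 15.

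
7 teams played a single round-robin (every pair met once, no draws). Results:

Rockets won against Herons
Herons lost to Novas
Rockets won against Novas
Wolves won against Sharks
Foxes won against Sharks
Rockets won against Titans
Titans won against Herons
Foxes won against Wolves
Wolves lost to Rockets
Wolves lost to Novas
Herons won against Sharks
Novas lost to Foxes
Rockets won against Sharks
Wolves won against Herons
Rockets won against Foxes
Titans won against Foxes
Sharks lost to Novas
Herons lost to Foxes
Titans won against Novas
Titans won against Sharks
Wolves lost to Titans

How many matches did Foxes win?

4

Foxes' results: beat Herons, Novas, Sharks, Wolves; lost to Titans, Rockets.
That is 4 wins.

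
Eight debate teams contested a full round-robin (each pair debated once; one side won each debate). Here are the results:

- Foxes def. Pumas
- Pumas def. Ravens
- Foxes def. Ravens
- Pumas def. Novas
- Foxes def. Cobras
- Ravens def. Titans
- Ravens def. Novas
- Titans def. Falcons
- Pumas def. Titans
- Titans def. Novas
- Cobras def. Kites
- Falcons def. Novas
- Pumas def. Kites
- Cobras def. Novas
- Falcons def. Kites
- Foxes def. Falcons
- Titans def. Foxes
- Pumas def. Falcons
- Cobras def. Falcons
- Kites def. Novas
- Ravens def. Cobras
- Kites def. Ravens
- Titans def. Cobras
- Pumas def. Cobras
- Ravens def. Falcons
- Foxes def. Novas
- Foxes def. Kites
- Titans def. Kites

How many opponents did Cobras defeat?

Cobras' results: beat Kites, Falcons, Novas; lost to Pumas, Ravens, Titans, Foxes.
That is 3 wins.

3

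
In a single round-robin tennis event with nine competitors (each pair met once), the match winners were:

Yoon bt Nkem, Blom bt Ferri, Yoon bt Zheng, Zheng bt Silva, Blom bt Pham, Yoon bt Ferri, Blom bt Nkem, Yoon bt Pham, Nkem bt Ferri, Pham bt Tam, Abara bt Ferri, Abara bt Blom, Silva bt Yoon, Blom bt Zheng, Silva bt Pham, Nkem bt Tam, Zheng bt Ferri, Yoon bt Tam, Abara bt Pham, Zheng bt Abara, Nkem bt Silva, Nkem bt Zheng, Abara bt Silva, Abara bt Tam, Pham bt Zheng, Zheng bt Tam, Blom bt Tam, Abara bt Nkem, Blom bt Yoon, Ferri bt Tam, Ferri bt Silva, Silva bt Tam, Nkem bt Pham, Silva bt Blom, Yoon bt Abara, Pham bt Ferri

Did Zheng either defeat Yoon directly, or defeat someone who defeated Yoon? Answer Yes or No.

Zheng did not beat Yoon directly.
Zheng beat Silva, Tam, Abara, Ferri. Of those, Silva beat Yoon.

Yes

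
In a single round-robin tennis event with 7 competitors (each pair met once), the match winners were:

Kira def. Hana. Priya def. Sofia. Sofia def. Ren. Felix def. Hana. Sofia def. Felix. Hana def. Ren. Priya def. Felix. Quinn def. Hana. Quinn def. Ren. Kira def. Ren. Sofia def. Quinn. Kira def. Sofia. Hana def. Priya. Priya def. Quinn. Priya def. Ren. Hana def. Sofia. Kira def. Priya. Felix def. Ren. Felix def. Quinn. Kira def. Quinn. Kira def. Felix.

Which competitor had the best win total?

Win totals: Ren 0, Hana 3, Felix 3, Priya 4, Sofia 3, Kira 6, Quinn 2.
Kira leads with 6 wins (next highest: 4).

Kira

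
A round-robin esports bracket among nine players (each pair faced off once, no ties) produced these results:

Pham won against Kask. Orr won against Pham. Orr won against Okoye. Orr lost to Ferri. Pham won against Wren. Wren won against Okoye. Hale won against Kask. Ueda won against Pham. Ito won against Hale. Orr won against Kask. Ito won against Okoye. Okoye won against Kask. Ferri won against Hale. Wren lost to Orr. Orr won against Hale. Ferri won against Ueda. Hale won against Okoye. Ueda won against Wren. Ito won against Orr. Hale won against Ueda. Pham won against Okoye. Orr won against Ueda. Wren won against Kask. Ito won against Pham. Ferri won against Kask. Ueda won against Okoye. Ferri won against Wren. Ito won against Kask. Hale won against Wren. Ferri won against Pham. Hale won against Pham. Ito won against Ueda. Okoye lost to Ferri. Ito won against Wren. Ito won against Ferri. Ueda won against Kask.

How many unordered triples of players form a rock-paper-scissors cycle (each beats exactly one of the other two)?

Win totals: Kask 0, Wren 2, Pham 3, Hale 5, Orr 6, Okoye 1, Ferri 7, Ueda 4, Ito 8.
A player with w wins dominates both others in C(w,2) triples; summing gives 0 + 1 + 3 + 10 + 15 + 0 + 21 + 6 + 28 = 84 transitive triples.
Total triples C(9,3) = 84, so cyclic triples = 84 − 84 = 0.

0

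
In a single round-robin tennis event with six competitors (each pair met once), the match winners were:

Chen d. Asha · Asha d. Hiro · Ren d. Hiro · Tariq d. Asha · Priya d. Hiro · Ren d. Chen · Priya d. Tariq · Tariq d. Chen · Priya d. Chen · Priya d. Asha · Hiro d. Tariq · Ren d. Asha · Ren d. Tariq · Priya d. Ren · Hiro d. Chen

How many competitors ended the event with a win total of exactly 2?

Win totals: Asha 1, Hiro 2, Tariq 2, Chen 1, Priya 5, Ren 4.
Exactly 2: Hiro, Tariq — 2 competitors.

2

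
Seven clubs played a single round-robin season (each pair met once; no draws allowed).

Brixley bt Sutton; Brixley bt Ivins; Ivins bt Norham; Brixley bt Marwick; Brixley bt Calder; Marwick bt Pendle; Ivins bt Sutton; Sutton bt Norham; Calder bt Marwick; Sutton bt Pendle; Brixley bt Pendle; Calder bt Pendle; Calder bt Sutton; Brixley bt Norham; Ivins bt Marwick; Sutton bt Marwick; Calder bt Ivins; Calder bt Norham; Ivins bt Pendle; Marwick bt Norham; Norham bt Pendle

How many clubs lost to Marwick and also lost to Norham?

1

Marwick beat: Norham, Pendle.
Norham beat: Pendle.
Both beat: Pendle — 1.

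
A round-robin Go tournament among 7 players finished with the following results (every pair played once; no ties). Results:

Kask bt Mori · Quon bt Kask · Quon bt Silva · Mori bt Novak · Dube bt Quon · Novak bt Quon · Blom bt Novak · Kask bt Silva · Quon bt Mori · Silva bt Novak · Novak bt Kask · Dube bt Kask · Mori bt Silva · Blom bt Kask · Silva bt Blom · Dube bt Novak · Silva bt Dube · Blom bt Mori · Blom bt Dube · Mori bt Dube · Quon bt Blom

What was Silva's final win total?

3

Silva's results: beat Novak, Dube, Blom; lost to Kask, Quon, Mori.
That is 3 wins.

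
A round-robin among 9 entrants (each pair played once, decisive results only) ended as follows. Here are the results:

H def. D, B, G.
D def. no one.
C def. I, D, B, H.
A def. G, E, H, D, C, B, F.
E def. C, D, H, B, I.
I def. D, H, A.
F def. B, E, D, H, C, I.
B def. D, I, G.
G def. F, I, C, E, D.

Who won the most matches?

A

Win totals: A 7, B 3, C 4, D 0, E 5, F 6, G 5, H 3, I 3.
A leads with 7 wins (next highest: 6).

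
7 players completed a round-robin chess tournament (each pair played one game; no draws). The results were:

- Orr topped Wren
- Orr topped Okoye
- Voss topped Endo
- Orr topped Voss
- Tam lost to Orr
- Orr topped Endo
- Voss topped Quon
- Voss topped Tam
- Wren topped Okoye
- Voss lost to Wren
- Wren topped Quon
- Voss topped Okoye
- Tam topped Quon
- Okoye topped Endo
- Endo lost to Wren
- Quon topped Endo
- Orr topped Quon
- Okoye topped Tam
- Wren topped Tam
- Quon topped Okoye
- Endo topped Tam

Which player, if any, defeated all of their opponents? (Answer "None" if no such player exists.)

Orr

Orr has 6 wins out of 6 opponents — a perfect record.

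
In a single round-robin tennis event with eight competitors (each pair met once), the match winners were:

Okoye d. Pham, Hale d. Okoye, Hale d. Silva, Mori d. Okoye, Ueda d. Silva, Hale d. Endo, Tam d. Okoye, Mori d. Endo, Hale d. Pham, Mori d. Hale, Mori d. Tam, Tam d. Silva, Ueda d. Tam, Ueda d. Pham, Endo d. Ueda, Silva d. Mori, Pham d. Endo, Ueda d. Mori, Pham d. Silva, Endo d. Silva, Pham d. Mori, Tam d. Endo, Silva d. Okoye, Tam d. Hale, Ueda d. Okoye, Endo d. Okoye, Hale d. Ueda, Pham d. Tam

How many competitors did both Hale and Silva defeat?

Hale beat: Endo, Ueda, Okoye, Silva, Pham.
Silva beat: Okoye, Mori.
Both beat: Okoye — 1.

1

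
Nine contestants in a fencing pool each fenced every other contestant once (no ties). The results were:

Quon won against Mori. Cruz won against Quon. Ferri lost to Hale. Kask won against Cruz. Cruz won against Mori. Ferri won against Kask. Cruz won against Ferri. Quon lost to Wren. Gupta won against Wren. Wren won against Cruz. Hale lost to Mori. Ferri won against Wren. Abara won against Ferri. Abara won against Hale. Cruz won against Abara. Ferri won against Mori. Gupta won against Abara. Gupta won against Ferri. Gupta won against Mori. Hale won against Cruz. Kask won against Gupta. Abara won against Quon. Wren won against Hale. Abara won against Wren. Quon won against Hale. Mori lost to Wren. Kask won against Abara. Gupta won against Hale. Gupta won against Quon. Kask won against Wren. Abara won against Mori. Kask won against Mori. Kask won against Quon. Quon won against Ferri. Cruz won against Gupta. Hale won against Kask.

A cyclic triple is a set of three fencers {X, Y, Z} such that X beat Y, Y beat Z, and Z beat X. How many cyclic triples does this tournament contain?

19

Win totals: Ferri 3, Mori 1, Cruz 5, Kask 6, Hale 3, Abara 5, Quon 3, Gupta 6, Wren 4.
A fencer with w wins dominates both others in C(w,2) triples; summing gives 3 + 0 + 10 + 15 + 3 + 10 + 3 + 15 + 6 = 65 transitive triples.
Total triples C(9,3) = 84, so cyclic triples = 84 − 65 = 19.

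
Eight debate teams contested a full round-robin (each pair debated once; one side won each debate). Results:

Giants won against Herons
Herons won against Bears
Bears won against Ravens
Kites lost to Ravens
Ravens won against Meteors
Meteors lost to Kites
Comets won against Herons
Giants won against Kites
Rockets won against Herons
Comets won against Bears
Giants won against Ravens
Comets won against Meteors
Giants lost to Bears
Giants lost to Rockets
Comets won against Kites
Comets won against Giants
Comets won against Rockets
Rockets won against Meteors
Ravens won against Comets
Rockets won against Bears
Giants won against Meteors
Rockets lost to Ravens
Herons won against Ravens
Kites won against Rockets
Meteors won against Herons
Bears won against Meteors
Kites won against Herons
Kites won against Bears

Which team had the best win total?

Comets

Win totals: Comets 6, Herons 2, Meteors 1, Bears 3, Kites 4, Rockets 4, Giants 4, Ravens 4.
Comets leads with 6 wins (next highest: 4).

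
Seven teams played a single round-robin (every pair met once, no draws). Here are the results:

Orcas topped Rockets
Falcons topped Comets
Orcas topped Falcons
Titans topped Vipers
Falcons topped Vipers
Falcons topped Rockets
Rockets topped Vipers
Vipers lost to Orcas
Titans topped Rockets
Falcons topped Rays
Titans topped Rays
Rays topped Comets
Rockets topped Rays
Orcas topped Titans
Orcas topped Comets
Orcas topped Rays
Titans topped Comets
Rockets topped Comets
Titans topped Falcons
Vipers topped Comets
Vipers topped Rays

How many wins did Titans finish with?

5

Titans' results: beat Rays, Falcons, Rockets, Comets, Vipers; lost to Orcas.
That is 5 wins.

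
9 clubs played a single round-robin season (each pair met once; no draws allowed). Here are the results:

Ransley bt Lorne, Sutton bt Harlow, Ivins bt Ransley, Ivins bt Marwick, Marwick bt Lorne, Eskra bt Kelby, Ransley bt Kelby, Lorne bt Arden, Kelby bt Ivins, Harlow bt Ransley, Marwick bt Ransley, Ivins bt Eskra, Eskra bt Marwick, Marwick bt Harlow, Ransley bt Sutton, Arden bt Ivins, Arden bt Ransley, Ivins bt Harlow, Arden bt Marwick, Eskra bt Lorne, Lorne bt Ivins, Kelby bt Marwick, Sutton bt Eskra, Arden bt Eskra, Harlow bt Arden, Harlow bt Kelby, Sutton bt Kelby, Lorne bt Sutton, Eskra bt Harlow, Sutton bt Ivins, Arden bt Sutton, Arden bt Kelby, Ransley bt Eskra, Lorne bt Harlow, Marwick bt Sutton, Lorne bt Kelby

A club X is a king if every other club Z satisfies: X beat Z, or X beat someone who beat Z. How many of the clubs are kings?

8

Sutton reaches everyone (king).
Arden reaches everyone (king).
Marwick reaches everyone (king).
Ransley reaches everyone (king).
Harlow reaches everyone (king).
Kelby cannot reach Arden in two steps.
Ivins reaches everyone (king).
Eskra reaches everyone (king).
Lorne reaches everyone (king).
Kings: Sutton, Arden, Marwick, Ransley, Harlow, Ivins, Eskra, Lorne — 8.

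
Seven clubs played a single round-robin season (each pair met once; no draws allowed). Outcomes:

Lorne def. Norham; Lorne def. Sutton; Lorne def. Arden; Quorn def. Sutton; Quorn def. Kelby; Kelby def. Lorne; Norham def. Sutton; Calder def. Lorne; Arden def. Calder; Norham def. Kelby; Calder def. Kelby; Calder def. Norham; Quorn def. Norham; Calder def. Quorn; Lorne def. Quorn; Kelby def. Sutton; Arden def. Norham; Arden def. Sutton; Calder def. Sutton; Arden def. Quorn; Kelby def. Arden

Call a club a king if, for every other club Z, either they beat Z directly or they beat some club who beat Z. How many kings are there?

4

Sutton cannot reach Norham, Kelby, Arden, Quorn, Lorne, Calder in two steps.
Norham cannot reach Quorn, Calder in two steps.
Kelby reaches everyone (king).
Arden reaches everyone (king).
Quorn cannot reach Calder in two steps.
Lorne reaches everyone (king).
Calder reaches everyone (king).
Kings: Kelby, Arden, Lorne, Calder — 4.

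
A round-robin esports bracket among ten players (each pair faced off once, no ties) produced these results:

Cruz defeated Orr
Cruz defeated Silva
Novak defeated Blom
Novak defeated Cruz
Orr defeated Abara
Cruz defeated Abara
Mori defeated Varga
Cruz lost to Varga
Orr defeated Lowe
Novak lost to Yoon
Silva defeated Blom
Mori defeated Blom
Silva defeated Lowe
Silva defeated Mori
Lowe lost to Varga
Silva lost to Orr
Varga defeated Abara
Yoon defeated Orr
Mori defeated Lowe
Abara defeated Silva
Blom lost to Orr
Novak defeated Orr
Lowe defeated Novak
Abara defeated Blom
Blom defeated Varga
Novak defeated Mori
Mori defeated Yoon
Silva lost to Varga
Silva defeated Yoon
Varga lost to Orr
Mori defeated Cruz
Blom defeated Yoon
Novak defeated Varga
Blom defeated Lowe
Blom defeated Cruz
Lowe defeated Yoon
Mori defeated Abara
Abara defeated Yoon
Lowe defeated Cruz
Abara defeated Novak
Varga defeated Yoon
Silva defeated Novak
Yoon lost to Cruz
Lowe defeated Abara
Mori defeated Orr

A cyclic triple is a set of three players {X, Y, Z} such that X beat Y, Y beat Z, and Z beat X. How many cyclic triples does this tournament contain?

34

Win totals: Mori 7, Novak 5, Blom 4, Abara 4, Varga 5, Silva 5, Lowe 4, Yoon 2, Orr 5, Cruz 4.
A player with w wins dominates both others in C(w,2) triples; summing gives 21 + 10 + 6 + 6 + 10 + 10 + 6 + 1 + 10 + 6 = 86 transitive triples.
Total triples C(10,3) = 120, so cyclic triples = 120 − 86 = 34.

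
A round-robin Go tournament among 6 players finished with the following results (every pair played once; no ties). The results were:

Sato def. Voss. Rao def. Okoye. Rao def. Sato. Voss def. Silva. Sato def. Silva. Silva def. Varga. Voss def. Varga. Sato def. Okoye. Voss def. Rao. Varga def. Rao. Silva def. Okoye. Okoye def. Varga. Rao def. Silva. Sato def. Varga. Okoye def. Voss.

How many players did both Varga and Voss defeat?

1

Varga beat: Rao.
Voss beat: Varga, Silva, Rao.
Both beat: Rao — 1.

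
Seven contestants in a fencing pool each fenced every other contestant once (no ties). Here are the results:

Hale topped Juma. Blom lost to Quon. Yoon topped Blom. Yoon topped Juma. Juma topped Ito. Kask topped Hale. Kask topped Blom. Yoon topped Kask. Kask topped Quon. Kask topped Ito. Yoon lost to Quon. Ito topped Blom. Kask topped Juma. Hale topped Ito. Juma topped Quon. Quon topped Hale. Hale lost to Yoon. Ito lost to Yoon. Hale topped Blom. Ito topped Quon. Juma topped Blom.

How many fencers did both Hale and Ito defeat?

Hale beat: Juma, Ito, Blom.
Ito beat: Blom, Quon.
Both beat: Blom — 1.

1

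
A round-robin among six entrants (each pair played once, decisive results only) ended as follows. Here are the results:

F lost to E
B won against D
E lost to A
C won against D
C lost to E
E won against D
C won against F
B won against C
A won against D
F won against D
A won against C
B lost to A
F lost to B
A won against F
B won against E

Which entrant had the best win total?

Win totals: A 5, B 4, C 2, D 0, E 3, F 1.
A leads with 5 wins (next highest: 4).

A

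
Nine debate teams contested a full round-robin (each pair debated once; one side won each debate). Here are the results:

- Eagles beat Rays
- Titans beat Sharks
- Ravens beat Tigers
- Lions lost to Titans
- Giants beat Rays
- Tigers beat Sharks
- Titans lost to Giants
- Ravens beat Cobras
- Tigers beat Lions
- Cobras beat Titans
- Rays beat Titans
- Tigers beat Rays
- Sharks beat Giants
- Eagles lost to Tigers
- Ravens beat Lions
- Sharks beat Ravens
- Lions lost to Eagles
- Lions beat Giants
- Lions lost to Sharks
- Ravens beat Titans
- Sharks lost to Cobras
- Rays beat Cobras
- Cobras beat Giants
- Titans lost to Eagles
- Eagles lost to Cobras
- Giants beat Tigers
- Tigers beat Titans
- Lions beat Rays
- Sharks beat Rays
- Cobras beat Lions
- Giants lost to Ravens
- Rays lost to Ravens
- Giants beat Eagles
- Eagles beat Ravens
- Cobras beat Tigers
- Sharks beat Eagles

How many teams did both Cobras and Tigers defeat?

4

Cobras beat: Giants, Lions, Titans, Tigers, Sharks, Eagles.
Tigers beat: Lions, Titans, Rays, Sharks, Eagles.
Both beat: Lions, Titans, Sharks, Eagles — 4.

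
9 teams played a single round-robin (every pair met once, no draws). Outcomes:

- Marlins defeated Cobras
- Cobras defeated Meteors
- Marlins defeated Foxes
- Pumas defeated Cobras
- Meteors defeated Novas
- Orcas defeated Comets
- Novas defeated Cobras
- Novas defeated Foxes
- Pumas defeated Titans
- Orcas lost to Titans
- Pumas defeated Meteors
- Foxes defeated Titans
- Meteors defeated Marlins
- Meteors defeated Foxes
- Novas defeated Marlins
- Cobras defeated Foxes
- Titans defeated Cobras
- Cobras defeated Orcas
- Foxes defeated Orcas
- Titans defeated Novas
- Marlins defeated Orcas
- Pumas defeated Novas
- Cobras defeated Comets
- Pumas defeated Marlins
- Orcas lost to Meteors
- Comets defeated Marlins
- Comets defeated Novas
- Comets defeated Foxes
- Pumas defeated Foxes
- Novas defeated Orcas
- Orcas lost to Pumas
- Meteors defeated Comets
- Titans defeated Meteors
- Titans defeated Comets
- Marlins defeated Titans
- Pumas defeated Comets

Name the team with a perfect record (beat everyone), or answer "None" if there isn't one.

Pumas has 8 wins out of 8 opponents — a perfect record.

Pumas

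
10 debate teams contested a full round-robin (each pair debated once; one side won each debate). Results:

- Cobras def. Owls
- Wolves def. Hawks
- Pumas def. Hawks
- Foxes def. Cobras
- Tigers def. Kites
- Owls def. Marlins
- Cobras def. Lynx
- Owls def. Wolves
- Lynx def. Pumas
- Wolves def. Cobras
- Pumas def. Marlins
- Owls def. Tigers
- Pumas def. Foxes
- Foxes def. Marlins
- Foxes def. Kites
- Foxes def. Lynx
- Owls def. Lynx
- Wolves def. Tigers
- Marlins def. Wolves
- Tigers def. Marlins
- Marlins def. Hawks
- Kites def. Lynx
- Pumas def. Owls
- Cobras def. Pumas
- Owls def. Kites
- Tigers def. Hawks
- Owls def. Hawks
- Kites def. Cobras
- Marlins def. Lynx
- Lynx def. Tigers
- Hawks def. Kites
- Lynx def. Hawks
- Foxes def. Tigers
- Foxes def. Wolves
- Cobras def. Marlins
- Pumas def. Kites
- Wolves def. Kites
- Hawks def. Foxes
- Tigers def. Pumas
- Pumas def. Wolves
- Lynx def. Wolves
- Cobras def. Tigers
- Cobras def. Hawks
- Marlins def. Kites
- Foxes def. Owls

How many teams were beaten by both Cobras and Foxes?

4

Cobras beat: Lynx, Pumas, Owls, Marlins, Tigers, Hawks.
Foxes beat: Lynx, Cobras, Kites, Owls, Marlins, Tigers, Wolves.
Both beat: Lynx, Owls, Marlins, Tigers — 4.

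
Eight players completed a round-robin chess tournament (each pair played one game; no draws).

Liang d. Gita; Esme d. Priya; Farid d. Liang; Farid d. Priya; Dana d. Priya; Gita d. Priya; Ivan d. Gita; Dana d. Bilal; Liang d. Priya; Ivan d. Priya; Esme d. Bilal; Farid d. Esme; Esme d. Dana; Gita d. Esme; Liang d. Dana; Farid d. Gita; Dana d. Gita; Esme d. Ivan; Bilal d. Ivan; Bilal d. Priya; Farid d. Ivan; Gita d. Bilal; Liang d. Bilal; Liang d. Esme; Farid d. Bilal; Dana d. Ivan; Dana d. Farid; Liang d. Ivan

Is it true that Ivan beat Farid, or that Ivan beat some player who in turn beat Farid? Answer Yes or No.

No

Ivan did not beat Farid directly.
Ivan beat Priya, Gita, but each of them lost to Farid. No two-step path.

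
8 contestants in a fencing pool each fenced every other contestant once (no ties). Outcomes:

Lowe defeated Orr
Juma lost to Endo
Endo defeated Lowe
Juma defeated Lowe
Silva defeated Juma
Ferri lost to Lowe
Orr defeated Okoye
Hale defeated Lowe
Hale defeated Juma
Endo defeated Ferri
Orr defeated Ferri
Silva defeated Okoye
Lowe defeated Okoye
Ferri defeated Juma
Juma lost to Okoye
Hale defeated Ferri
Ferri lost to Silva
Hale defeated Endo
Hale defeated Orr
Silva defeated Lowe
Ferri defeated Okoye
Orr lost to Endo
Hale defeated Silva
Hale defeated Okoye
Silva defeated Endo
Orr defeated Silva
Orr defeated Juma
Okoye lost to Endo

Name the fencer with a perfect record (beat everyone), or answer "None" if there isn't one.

Hale

Hale has 7 wins out of 7 opponents — a perfect record.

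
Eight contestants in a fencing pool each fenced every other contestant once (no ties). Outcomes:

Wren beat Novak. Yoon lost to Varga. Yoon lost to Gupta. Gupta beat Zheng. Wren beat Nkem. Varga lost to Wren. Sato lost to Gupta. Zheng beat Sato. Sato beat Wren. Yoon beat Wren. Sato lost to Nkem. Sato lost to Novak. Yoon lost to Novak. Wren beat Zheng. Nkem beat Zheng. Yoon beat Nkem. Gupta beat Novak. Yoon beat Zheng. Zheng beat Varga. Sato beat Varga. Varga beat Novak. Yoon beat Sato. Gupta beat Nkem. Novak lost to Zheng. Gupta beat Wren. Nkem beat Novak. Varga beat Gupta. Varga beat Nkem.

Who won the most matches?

Gupta

Win totals: Gupta 6, Nkem 3, Varga 4, Yoon 4, Zheng 3, Sato 2, Novak 2, Wren 4.
Gupta leads with 6 wins (next highest: 4).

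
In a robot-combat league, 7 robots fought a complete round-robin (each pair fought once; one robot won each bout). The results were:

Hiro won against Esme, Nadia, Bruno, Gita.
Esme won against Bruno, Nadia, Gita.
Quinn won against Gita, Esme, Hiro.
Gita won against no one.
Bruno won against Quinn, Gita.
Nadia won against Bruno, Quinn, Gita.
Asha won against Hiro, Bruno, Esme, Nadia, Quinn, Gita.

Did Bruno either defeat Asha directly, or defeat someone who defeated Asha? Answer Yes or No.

No

Bruno did not beat Asha directly.
Bruno beat Quinn, Gita, but each of them lost to Asha. No two-step path.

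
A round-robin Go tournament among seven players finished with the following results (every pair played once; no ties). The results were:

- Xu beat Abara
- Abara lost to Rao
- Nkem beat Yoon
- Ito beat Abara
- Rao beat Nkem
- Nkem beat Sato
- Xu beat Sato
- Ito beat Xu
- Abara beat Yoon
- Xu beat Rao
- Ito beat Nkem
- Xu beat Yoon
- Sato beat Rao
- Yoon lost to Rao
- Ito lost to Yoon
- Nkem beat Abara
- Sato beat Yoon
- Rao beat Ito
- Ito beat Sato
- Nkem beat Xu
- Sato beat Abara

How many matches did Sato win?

Sato's results: beat Abara, Rao, Yoon; lost to Xu, Ito, Nkem.
That is 3 wins.

3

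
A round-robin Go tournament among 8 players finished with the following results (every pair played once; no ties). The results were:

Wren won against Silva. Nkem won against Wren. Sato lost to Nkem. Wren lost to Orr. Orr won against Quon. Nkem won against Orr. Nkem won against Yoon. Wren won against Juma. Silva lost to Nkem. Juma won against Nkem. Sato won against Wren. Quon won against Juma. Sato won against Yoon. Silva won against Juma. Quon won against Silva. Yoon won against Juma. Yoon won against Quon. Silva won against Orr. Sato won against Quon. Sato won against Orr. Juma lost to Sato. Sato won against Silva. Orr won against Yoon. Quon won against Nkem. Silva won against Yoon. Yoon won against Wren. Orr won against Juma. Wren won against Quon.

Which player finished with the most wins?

Win totals: Orr 4, Juma 1, Yoon 3, Sato 6, Wren 3, Silva 3, Quon 3, Nkem 5.
Sato leads with 6 wins (next highest: 5).

Sato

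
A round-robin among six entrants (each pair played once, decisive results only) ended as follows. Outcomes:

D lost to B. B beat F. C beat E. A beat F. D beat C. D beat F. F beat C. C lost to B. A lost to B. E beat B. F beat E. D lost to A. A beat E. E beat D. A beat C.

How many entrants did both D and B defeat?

D beat: C, F.
B beat: A, C, D, F.
Both beat: C, F — 2.

2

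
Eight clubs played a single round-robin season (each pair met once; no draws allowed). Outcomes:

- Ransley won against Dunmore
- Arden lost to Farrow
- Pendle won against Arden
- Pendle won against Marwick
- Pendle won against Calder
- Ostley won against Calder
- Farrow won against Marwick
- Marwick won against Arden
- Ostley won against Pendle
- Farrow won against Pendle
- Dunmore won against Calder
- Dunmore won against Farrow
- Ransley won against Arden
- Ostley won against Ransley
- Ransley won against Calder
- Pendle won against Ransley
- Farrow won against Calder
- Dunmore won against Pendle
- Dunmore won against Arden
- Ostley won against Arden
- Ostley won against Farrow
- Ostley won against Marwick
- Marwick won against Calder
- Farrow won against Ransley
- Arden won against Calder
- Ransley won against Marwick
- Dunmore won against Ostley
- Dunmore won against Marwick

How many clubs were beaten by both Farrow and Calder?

Farrow beat: Calder, Arden, Marwick, Pendle, Ransley.
Calder beat: no one.
No one was beaten by both.

0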